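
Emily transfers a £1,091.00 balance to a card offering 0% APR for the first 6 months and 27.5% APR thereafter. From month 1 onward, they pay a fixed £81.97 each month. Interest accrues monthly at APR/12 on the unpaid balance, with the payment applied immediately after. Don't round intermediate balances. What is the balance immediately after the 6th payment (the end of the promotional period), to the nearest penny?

Promo months 1–6 at r₀ = 0%/12 = 0; months 7+ at r₁ = 27.5%/12 = 0.0229167.
After month 6 (no interest yet): B = £1,091.00 − 6·£81.97 = £599.18.

£599.18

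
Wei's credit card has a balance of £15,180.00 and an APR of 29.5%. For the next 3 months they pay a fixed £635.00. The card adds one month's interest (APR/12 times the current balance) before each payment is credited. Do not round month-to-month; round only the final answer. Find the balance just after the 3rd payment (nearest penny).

Monthly rate r = 29.5%/12 = 2.45833% = 0.0245833.
Each month: B ← B·(1+r) − £635.00.
Month 1: interest £373.17; balance after payment £14,918.17.
Month 2: interest £366.74; balance after payment £14,649.91.
Month 3: interest £360.14; balance after payment £14,375.06.

£14,375.06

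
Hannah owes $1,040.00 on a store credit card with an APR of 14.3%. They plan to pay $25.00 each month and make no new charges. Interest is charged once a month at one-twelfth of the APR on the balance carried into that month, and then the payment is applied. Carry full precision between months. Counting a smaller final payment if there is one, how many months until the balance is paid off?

Monthly rate r = 14.3%/12 = 1.19167% = 0.0119167.
Recurrence: B ← B·(1+r) − $25.00.
Month 1: interest $12.39; balance after payment $1,027.39.
Month 2: interest $12.24; balance after payment $1,014.64.
Closed form: n = −ln(1 − rB₀/P)/ln(1+r) = −ln(0.50427)/ln(1.01192) ≈ 57.795, so the balance reaches zero during payment 58.

58 months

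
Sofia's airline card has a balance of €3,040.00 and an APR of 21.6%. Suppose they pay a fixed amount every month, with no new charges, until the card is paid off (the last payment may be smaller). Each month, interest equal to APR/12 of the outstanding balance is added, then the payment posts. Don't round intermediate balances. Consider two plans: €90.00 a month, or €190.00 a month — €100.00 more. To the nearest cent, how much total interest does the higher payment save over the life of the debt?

€1,106.96

Monthly rate r = 21.6%/12 = 1.8% = 0.018.
At €90.00/mo: n = ⌈−ln(1 − rB₀/P)/ln(1+r)⌉ = 53 payments (last €44.68); total interest = total paid − €3,040.00 = €1,684.68.
At €190.00/mo: 20 payments (last €7.72); total interest €577.72.
Interest saved = €1,684.68 − €577.72 = €1,106.96.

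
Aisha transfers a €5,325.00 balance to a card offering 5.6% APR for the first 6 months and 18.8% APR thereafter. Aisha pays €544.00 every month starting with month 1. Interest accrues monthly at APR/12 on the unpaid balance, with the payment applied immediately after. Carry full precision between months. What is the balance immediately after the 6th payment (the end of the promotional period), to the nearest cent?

Promo months 1–6 at r₀ = 5.6%/12 = 0.00466667; months 7+ at r₁ = 18.8%/12 = 0.0156667.
After month 6: iterate B ← B·(1+r₀) − €544.00 for 6 months → €2,173.53.

€2,173.53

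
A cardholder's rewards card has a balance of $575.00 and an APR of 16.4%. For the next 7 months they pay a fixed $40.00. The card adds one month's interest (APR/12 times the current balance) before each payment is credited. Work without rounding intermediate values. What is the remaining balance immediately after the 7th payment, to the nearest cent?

$340.57

Monthly rate r = 16.4%/12 = 1.36667% = 0.0136667.
Each month: B ← B·(1+r) − $40.00.
Month 1: interest $7.86; balance after payment $542.86.
Month 2: interest $7.42; balance after payment $510.28.
Month 3: interest $6.97; balance after payment $477.25.
Month 4: interest $6.52; balance after payment $443.77.
Month 5: interest $6.06; balance after payment $409.84.
Month 6: interest $5.60; balance after payment $375.44.
Month 7: interest $5.13; balance after payment $340.57.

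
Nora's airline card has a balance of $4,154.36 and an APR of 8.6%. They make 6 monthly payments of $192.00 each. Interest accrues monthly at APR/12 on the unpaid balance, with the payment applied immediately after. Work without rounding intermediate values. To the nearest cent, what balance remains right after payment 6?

$3,163.39

Monthly rate r = 8.6%/12 = 0.716667% = 0.00716667.
Each month: B ← B·(1+r) − $192.00.
Month 1: interest $29.77; balance after payment $3,992.13.
Month 2: interest $28.61; balance after payment $3,828.74.
Month 3: interest $27.44; balance after payment $3,664.18.
Month 4: interest $26.26; balance after payment $3,498.44.
Month 5: interest $25.07; balance after payment $3,331.51.
Month 6: interest $23.88; balance after payment $3,163.39.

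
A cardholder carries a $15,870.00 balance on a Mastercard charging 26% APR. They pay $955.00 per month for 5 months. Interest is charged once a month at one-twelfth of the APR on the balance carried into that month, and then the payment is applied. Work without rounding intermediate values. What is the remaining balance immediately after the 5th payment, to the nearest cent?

$12,678.93

Monthly rate r = 26%/12 = 2.16667% = 0.0216667.
Each month: B ← B·(1+r) − $955.00.
Month 1: interest $343.85; balance after payment $15,258.85.
Month 2: interest $330.61; balance after payment $14,634.46.
Month 3: interest $317.08; balance after payment $13,996.54.
Month 4: interest $303.26; balance after payment $13,344.80.
Month 5: interest $289.14; balance after payment $12,678.93.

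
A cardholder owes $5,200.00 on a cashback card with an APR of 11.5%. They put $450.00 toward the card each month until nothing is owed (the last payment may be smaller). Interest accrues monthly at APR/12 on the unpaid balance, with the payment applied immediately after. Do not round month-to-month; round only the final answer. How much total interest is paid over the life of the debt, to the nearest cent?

$337.94

Monthly rate r = 11.5%/12 = 0.958333% = 0.00958333.
Payoff takes n = ⌈−ln(1 − rB₀/P)/ln(1+r)⌉ = ⌈12.306⌉ = 13 payments; the last is $137.94.
Total paid = 12·$450.00 + $137.94 = $5,537.94.
Total interest = total paid − principal = $5,537.94 − $5,200.00 = $337.94.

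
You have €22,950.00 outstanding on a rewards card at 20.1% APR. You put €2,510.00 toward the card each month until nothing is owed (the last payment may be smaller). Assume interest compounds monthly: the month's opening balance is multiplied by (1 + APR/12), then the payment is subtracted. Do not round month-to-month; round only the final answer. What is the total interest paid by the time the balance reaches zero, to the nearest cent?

€2,168.57

Monthly rate r = 20.1%/12 = 1.675% = 0.01675.
Payoff takes n = ⌈−ln(1 − rB₀/P)/ln(1+r)⌉ = ⌈10.007⌉ = 11 payments; the last is €18.57.
Total paid = 10·€2,510.00 + €18.57 = €25,118.57.
Total interest = total paid − principal = €25,118.57 − €22,950.00 = €2,168.57.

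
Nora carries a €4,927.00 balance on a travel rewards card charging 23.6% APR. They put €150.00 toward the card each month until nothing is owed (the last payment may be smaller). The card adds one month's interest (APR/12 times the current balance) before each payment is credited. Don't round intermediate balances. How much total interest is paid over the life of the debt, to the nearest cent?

€3,071.06

Monthly rate r = 23.6%/12 = 1.96667% = 0.0196667.
Payoff takes n = ⌈−ln(1 − rB₀/P)/ln(1+r)⌉ = ⌈53.318⌉ = 54 payments; the last is €48.06.
Total paid = 53·€150.00 + €48.06 = €7,998.06.
Total interest = total paid − principal = €7,998.06 − €4,927.00 = €3,071.06.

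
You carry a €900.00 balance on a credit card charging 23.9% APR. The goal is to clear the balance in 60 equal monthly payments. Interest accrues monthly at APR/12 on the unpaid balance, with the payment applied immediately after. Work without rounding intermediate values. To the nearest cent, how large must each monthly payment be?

€25.84

Monthly rate r = 23.9%/12 = 1.99167% = 0.0199167.
Level-payment amortization: P = B₀·r / (1 − (1+r)^(−n)) = 900.00·0.0199167 / (1 − 1.01992^(−60)).
Denominator 1 − (1+r)^(−60) = 0.693719974.
P = 17.925 / 0.693719974 ≈ 25.84.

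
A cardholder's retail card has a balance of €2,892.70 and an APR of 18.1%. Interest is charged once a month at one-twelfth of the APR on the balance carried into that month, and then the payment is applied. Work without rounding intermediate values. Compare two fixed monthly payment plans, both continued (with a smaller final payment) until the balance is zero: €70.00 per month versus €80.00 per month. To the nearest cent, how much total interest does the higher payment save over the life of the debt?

Monthly rate r = 18.1%/12 = 1.50833% = 0.0150833.
At €70.00/mo: n = ⌈−ln(1 − rB₀/P)/ln(1+r)⌉ = 66 payments (last €15.20); total interest = total paid − €2,892.70 = €1,672.50.
At €80.00/mo: 53 payments (last €52.76); total interest €1,320.06.
Interest saved = €1,672.50 − €1,320.06 = €352.44.

€352.44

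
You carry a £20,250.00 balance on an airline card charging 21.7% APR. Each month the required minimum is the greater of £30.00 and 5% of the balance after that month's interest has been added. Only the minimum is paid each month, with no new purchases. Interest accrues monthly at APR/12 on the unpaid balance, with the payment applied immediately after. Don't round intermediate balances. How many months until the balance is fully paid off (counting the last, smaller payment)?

131 months

Monthly rate r = 21.7%/12 = 1.80833% = 0.0180833.
While 5% of the post-interest balance exceeds £30.00, each month B ← (B·(1+r))·(1 − 0.05), i.e. B shrinks by the factor (1+r)·0.95 = 0.96718.
This holds for months 1–106. Entering month 107 the balance is £589.06; 5% of the post-interest balance is now below £30.00, so the flat £30.00 minimum applies from here.
From month 107 a fixed £30.00 at rate r clears £589.06 in 25 more payments. Total: 106 + 25 = 131 months.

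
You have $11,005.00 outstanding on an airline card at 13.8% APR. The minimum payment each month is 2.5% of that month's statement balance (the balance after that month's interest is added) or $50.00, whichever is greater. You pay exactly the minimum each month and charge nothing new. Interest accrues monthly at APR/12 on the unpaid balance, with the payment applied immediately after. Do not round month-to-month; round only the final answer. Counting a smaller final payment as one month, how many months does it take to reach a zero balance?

Monthly rate r = 13.8%/12 = 1.15% = 0.0115.
While 2.5% of the post-interest balance exceeds $50.00, each month B ← (B·(1+r))·(1 − 0.025), i.e. B shrinks by the factor (1+r)·0.975 = 0.98621.
This holds for months 1–124. Entering month 125 the balance is $1,967.58; 2.5% of the post-interest balance is now below $50.00, so the flat $50.00 minimum applies from here.
From month 125 a fixed $50.00 at rate r clears $1,967.58 in 53 more payments. Total: 124 + 53 = 177 months.

177 months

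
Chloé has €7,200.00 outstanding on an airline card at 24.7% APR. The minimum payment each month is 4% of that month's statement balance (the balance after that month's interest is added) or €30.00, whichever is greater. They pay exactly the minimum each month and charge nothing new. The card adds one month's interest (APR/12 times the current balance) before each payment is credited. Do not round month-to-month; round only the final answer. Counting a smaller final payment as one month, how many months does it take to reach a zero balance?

Monthly rate r = 24.7%/12 = 2.05833% = 0.0205833.
While 4% of the post-interest balance exceeds €30.00, each month B ← (B·(1+r))·(1 − 0.04), i.e. B shrinks by the factor (1+r)·0.96 = 0.97976.
This holds for months 1–112. Entering month 113 the balance is €729.02; 4% of the post-interest balance is now below €30.00, so the flat €30.00 minimum applies from here.
From month 113 a fixed €30.00 at rate r clears €729.02 in 35 more payments. Total: 112 + 35 = 147 months.

147 months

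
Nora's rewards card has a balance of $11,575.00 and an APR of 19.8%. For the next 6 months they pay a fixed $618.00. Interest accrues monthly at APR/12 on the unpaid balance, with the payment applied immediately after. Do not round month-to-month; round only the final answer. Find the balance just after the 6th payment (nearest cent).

Monthly rate r = 19.8%/12 = 1.65% = 0.0165.
Each month: B ← B·(1+r) − $618.00.
Month 1: interest $190.99; balance after payment $11,147.99.
Month 2: interest $183.94; balance after payment $10,713.93.
Month 3: interest $176.78; balance after payment $10,272.71.
Month 4: interest $169.50; balance after payment $9,824.21.
Month 5: interest $162.10; balance after payment $9,368.31.
Month 6: interest $154.58; balance after payment $8,904.89.

$8,904.89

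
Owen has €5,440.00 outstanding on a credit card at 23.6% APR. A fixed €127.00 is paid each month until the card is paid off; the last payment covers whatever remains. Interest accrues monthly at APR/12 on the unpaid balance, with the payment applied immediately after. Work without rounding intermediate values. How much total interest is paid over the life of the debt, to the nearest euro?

Monthly rate r = 23.6%/12 = 1.96667% = 0.0196667.
Payoff takes n = ⌈−ln(1 − rB₀/P)/ln(1+r)⌉ = ⌈94.876⌉ = 95 payments; the last is €111.42.
Total paid = 94·€127.00 + €111.42 = €12,049.42.
Total interest = total paid − principal = €12,049.42 − €5,440.00 = €6,609.42.

€6,609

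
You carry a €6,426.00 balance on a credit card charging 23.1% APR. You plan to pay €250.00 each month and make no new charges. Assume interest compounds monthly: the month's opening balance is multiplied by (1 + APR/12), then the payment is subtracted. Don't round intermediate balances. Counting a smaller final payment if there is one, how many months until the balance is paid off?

Monthly rate r = 23.1%/12 = 1.925% = 0.01925.
Recurrence: B ← B·(1+r) − €250.00.
Month 1: interest €123.70; balance after payment €6,299.70.
Month 2: interest €121.27; balance after payment €6,170.97.
Closed form: n = −ln(1 − rB₀/P)/ln(1+r) = −ln(0.5052)/ln(1.01925) ≈ 35.811, so the balance reaches zero during payment 36.

36 payments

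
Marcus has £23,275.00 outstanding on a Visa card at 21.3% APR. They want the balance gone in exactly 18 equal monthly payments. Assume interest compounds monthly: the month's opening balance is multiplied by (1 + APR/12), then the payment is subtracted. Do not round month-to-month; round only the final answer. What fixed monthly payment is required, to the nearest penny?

£1,521.95

Monthly rate r = 21.3%/12 = 1.775% = 0.01775.
Level-payment amortization: P = B₀·r / (1 − (1+r)^(−n)) = 23275.00·0.01775 / (1 − 1.01775^(−18)).
Denominator 1 − (1+r)^(−18) = 0.271448929.
P = 413.131 / 0.271448929 ≈ 1521.95.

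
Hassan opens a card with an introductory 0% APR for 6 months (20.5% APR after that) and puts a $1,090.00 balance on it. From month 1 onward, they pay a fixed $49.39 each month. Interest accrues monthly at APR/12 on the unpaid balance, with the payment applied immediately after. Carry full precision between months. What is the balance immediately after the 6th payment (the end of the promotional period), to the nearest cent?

$793.66

Promo months 1–6 at r₀ = 0%/12 = 0; months 7+ at r₁ = 20.5%/12 = 0.0170833.
After month 6 (no interest yet): B = $1,090.00 − 6·$49.39 = $793.66.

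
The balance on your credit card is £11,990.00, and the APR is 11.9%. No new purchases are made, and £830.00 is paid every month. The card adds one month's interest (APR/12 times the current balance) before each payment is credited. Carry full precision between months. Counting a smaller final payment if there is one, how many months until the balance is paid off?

Monthly rate r = 11.9%/12 = 0.991667% = 0.00991667.
Recurrence: B ← B·(1+r) − £830.00.
Month 1: interest £118.90; balance after payment £11,278.90.
Month 2: interest £111.85; balance after payment £10,560.75.
Closed form: n = −ln(1 − rB₀/P)/ln(1+r) = −ln(0.85675)/ln(1.00992) ≈ 15.668, so the balance reaches zero during payment 16.

16 months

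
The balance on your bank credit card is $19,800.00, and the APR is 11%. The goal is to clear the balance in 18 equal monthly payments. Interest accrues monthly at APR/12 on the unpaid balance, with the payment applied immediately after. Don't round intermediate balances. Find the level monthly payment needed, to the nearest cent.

$1,198.27

Monthly rate r = 11%/12 = 0.916667% = 0.00916667.
Level-payment amortization: P = B₀·r / (1 − (1+r)^(−n)) = 19800.00·0.00916667 / (1 − 1.00917^(−18)).
Denominator 1 − (1+r)^(−18) = 0.151468729.
P = 181.5 / 0.151468729 ≈ 1198.27.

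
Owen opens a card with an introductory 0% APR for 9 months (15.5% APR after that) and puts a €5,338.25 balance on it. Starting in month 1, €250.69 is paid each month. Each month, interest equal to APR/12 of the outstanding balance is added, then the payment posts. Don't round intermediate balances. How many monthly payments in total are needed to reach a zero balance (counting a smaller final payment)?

23 months

Promo months 1–9 at r₀ = 0%/12 = 0; months 10+ at r₁ = 15.5%/12 = 0.0129167.
After month 9 (no interest yet): B = €5,338.25 − 9·€250.69 = €3,082.04.
Then at r₁ with €250.69/mo: n₂ = −ln(1 − r₁·B/P)/ln(1+r₁) ≈ 13.47 → 14 more payments.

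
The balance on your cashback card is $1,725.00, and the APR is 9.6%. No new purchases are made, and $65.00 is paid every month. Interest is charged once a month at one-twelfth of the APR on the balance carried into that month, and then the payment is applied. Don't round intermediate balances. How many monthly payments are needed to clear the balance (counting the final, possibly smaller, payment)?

Monthly rate r = 9.6%/12 = 0.8% = 0.008.
Recurrence: B ← B·(1+r) − $65.00.
Month 1: interest $13.80; balance after payment $1,673.80.
Month 2: interest $13.39; balance after payment $1,622.19.
Closed form: n = −ln(1 − rB₀/P)/ln(1+r) = −ln(0.78769)/ln(1.008) ≈ 29.950, so the balance reaches zero during payment 30.

30 payments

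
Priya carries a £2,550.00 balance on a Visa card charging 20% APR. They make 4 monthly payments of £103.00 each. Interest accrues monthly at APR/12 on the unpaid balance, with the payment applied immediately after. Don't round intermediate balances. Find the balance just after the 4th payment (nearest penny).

£2,301.88

Monthly rate r = 20%/12 = 1.66667% = 0.0166667.
Each month: B ← B·(1+r) − £103.00.
Month 1: interest £42.50; balance after payment £2,489.50.
Month 2: interest £41.49; balance after payment £2,427.99.
Month 3: interest £40.47; balance after payment £2,365.46.
Month 4: interest £39.42; balance after payment £2,301.88.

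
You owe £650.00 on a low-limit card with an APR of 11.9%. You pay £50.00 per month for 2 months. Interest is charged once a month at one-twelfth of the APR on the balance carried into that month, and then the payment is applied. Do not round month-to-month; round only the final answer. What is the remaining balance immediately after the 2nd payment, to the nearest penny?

£562.46

Monthly rate r = 11.9%/12 = 0.991667% = 0.00991667.
Each month: B ← B·(1+r) − £50.00.
Month 1: interest £6.45; balance after payment £606.45.
Month 2: interest £6.01; balance after payment £562.46.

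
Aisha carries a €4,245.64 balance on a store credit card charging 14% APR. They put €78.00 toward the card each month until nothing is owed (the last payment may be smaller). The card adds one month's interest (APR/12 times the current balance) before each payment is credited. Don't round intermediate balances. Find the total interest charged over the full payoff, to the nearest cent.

Monthly rate r = 14%/12 = 1.16667% = 0.0116667.
Payoff takes n = ⌈−ln(1 − rB₀/P)/ln(1+r)⌉ = ⌈86.898⌉ = 87 payments; the last is €70.10.
Total paid = 86·€78.00 + €70.10 = €6,778.10.
Total interest = total paid − principal = €6,778.10 − €4,245.64 = €2,532.46.

€2,532.46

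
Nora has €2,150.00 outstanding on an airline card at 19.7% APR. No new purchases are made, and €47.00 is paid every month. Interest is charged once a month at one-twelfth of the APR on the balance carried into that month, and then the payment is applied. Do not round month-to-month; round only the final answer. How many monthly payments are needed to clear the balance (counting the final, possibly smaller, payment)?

86 months

Monthly rate r = 19.7%/12 = 1.64167% = 0.0164167.
Recurrence: B ← B·(1+r) − €47.00.
Month 1: interest €35.30; balance after payment €2,138.30.
Month 2: interest €35.10; balance after payment €2,126.40.
Closed form: n = −ln(1 − rB₀/P)/ln(1+r) = −ln(0.24902)/ln(1.01642) ≈ 85.376, so the balance reaches zero during payment 86.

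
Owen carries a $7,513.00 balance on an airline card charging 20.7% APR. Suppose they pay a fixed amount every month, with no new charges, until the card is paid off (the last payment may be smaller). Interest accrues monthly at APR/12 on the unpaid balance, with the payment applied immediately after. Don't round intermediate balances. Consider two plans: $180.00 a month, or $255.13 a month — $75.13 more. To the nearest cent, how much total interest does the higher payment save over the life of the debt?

Monthly rate r = 20.7%/12 = 1.725% = 0.01725.
At $180.00/mo: n = ⌈−ln(1 − rB₀/P)/ln(1+r)⌉ = 75 payments (last $77.58); total interest = total paid − $7,513.00 = $5,884.58.
At $255.13/mo: 42 payments (last $119.93); total interest $3,067.26.
Interest saved = $5,884.58 − $3,067.26 = $2,817.32.

$2,817.32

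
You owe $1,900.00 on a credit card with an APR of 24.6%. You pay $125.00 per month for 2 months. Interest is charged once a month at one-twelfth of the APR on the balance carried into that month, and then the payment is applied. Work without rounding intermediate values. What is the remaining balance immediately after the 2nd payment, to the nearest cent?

$1,726.14

Monthly rate r = 24.6%/12 = 2.05% = 0.0205.
Each month: B ← B·(1+r) − $125.00.
Month 1: interest $38.95; balance after payment $1,813.95.
Month 2: interest $37.19; balance after payment $1,726.14.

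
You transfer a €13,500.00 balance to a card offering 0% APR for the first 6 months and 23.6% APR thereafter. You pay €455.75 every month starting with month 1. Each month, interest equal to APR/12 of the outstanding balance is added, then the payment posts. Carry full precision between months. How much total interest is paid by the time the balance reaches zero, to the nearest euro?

€3,852

Promo months 1–6 at r₀ = 0%/12 = 0; months 7+ at r₁ = 23.6%/12 = 0.0196667.
After month 6 (no interest yet): B = €13,500.00 − 6·€455.75 = €10,765.50.
Then at r₁ with €455.75/mo: n₂ = −ln(1 − r₁·B/P)/ln(1+r₁) ≈ 32.07 → 33 more payments.
Total paid = 38·€455.75 + €33.87 = €17,352.37; interest = €17,352.37 − €13,500.00 = €3,852.37.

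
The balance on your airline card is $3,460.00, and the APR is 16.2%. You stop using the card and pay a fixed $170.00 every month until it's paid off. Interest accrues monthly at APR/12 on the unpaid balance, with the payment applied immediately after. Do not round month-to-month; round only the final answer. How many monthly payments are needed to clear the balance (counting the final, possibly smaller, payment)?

24 payments

Monthly rate r = 16.2%/12 = 1.35% = 0.0135.
Recurrence: B ← B·(1+r) − $170.00.
Month 1: interest $46.71; balance after payment $3,336.71.
Month 2: interest $45.05; balance after payment $3,211.76.
Closed form: n = −ln(1 − rB₀/P)/ln(1+r) = −ln(0.72524)/ln(1.0135) ≈ 23.957, so the balance reaches zero during payment 24.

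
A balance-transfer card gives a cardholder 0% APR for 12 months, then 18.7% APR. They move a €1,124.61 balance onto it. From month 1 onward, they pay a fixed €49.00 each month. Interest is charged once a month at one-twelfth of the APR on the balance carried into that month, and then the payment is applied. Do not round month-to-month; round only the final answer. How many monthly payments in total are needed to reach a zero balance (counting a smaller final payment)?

25 payments

Promo months 1–12 at r₀ = 0%/12 = 0; months 13+ at r₁ = 18.7%/12 = 0.0155833.
After month 12 (no interest yet): B = €1,124.61 − 12·€49.00 = €536.61.
Then at r₁ with €49.00/mo: n₂ = −ln(1 − r₁·B/P)/ln(1+r₁) ≈ 12.10 → 13 more payments.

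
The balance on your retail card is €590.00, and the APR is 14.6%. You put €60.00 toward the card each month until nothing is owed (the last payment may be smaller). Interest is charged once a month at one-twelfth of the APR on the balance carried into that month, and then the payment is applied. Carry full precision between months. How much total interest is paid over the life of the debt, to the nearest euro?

€42

Monthly rate r = 14.6%/12 = 1.21667% = 0.0121667.
Payoff takes n = ⌈−ln(1 − rB₀/P)/ln(1+r)⌉ = ⌈10.537⌉ = 11 payments; the last is €32.29.
Total paid = 10·€60.00 + €32.29 = €632.29.
Total interest = total paid − principal = €632.29 − €590.00 = €42.29.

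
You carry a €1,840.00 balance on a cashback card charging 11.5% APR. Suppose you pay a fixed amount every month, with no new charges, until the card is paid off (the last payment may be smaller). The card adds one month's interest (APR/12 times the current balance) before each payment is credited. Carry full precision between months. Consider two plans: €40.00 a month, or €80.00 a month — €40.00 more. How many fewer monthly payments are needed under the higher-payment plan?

34 fewer payments

Monthly rate r = 11.5%/12 = 0.958333% = 0.00958333.
At €40.00/mo: n = ⌈−ln(1 − rB₀/P)/ln(1+r)⌉ = 61 payments (last €37.94); total interest = total paid − €1,840.00 = €597.94.
At €80.00/mo: 27 payments (last €8.55); total interest €248.55.
Payments saved = 61 − 27 = 34.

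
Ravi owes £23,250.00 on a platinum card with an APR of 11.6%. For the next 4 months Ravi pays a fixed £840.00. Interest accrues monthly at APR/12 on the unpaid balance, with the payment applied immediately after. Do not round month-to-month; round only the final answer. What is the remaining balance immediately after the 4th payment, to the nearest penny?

£20,753.08

Monthly rate r = 11.6%/12 = 0.966667% = 0.00966667.
Each month: B ← B·(1+r) − £840.00.
Month 1: interest £224.75; balance after payment £22,634.75.
Month 2: interest £218.80; balance after payment £22,013.55.
Month 3: interest £212.80; balance after payment £21,386.35.
Month 4: interest £206.73; balance after payment £20,753.08.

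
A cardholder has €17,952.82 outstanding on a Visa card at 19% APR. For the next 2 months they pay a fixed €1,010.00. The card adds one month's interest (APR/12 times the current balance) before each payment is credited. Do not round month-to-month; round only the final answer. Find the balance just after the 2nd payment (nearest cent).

Monthly rate r = 19%/12 = 1.58333% = 0.0158333.
Each month: B ← B·(1+r) − €1,010.00.
Month 1: interest €284.25; balance after payment €17,227.07.
Month 2: interest €272.76; balance after payment €16,489.83.

€16,489.83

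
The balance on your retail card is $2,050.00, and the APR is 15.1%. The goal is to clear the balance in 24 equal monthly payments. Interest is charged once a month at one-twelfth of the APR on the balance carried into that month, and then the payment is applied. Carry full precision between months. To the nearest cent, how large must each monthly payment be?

$99.50

Monthly rate r = 15.1%/12 = 1.25833% = 0.0125833.
Level-payment amortization: P = B₀·r / (1 − (1+r)^(−n)) = 2050.00·0.0125833 / (1 − 1.01258^(−24)).
Denominator 1 − (1+r)^(−24) = 0.259267492.
P = 25.7958 / 0.259267492 ≈ 99.50.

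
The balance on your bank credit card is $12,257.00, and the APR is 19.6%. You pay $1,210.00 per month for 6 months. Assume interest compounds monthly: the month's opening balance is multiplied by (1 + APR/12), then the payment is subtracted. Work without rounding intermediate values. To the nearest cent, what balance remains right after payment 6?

$5,945.33

Monthly rate r = 19.6%/12 = 1.63333% = 0.0163333.
Each month: B ← B·(1+r) − $1,210.00.
Month 1: interest $200.20; balance after payment $11,247.20.
Month 2: interest $183.70; balance after payment $10,220.90.
Month 3: interest $166.94; balance after payment $9,177.84.
Month 4: interest $149.90; balance after payment $8,117.75.
Month 5: interest $132.59; balance after payment $7,040.34.
Month 6: interest $114.99; balance after payment $5,945.33.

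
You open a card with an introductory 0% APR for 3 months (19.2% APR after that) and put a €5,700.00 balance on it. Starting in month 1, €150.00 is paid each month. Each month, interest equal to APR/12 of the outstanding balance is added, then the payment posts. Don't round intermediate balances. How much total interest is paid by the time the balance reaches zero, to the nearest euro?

Promo months 1–3 at r₀ = 0%/12 = 0; months 4+ at r₁ = 19.2%/12 = 0.016.
After month 3 (no interest yet): B = €5,700.00 − 3·€150.00 = €5,250.00.
Then at r₁ with €150.00/mo: n₂ = −ln(1 − r₁·B/P)/ln(1+r₁) ≈ 51.72 → 52 more payments.
Total paid = 54·€150.00 + €108.34 = €8,208.34; interest = €8,208.34 − €5,700.00 = €2,508.34.

€2,508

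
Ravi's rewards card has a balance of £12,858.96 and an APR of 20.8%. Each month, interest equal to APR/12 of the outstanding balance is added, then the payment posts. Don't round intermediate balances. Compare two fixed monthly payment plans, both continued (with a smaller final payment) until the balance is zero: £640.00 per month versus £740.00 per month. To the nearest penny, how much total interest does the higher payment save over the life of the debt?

£510.77

Monthly rate r = 20.8%/12 = 1.73333% = 0.0173333.
At £640.00/mo: n = ⌈−ln(1 − rB₀/P)/ln(1+r)⌉ = 25 payments (last £584.36); total interest = total paid − £12,858.96 = £3,085.40.
At £740.00/mo: 21 payments (last £633.59); total interest £2,574.63.
Interest saved = £3,085.40 − £2,574.63 = £510.77.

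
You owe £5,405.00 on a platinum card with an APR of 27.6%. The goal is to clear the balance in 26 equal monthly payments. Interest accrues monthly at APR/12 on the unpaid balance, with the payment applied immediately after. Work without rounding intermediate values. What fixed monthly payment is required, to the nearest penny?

£278.51

Monthly rate r = 27.6%/12 = 2.3% = 0.023.
Level-payment amortization: P = B₀·r / (1 − (1+r)^(−n)) = 5405.00·0.023 / (1 − 1.023^(−26)).
Denominator 1 − (1+r)^(−26) = 0.44635227.
P = 124.315 / 0.44635227 ≈ 278.51.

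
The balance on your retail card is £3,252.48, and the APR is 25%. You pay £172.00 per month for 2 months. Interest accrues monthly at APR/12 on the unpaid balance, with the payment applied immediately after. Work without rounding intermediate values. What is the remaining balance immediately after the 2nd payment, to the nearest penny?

£3,041.83

Monthly rate r = 25%/12 = 2.08333% = 0.0208333.
Each month: B ← B·(1+r) − £172.00.
Month 1: interest £67.76; balance after payment £3,148.24.
Month 2: interest £65.59; balance after payment £3,041.83.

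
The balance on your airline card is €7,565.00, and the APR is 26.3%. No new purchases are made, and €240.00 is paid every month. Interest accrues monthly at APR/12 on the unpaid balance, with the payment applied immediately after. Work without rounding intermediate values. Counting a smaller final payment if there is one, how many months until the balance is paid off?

Monthly rate r = 26.3%/12 = 2.19167% = 0.0219167.
Recurrence: B ← B·(1+r) − €240.00.
Month 1: interest €165.80; balance after payment €7,490.80.
Month 2: interest €164.17; balance after payment €7,414.97.
Closed form: n = −ln(1 − rB₀/P)/ln(1+r) = −ln(0.30917)/ln(1.02192) ≈ 54.145, so the balance reaches zero during payment 55.

55 payments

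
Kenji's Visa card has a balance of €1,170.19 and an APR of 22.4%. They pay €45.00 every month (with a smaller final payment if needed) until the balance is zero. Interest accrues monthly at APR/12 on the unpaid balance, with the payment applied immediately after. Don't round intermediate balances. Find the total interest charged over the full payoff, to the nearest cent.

Monthly rate r = 22.4%/12 = 1.86667% = 0.0186667.
Payoff takes n = ⌈−ln(1 − rB₀/P)/ln(1+r)⌉ = ⌈35.923⌉ = 36 payments; the last is €41.58.
Total paid = 35·€45.00 + €41.58 = €1,616.58.
Total interest = total paid − principal = €1,616.58 − €1,170.19 = €446.39.

€446.39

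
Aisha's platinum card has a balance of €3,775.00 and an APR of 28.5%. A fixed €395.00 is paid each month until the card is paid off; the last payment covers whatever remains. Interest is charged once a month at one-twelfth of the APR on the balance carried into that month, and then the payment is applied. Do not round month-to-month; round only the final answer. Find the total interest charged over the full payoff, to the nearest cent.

Monthly rate r = 28.5%/12 = 2.375% = 0.02375.
Payoff takes n = ⌈−ln(1 − rB₀/P)/ln(1+r)⌉ = ⌈10.968⌉ = 11 payments; the last is €382.55.
Total paid = 10·€395.00 + €382.55 = €4,332.55.
Total interest = total paid − principal = €4,332.55 − €3,775.00 = €557.55.

€557.55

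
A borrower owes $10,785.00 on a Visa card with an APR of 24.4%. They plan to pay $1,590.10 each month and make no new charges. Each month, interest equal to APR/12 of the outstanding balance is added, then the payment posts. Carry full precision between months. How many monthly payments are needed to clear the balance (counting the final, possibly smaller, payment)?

Monthly rate r = 24.4%/12 = 2.03333% = 0.0203333.
Recurrence: B ← B·(1+r) − $1,590.10.
Month 1: interest $219.29; balance after payment $9,414.19.
Month 2: interest $191.42; balance after payment $8,015.52.
Closed form: n = −ln(1 − rB₀/P)/ln(1+r) = −ln(0.86209)/ln(1.02033) ≈ 7.372, so the balance reaches zero during payment 8.

8 payments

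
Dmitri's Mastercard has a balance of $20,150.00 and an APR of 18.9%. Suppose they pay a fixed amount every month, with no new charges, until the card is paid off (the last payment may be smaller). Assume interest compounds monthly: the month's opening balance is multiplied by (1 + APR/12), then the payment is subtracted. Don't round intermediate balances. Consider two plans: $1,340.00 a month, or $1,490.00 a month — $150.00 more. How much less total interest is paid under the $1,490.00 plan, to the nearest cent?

$338.48

Monthly rate r = 18.9%/12 = 1.575% = 0.01575.
At $1,340.00/mo: n = ⌈−ln(1 − rB₀/P)/ln(1+r)⌉ = 18 payments (last $398.44); total interest = total paid − $20,150.00 = $3,028.44.
At $1,490.00/mo: 16 payments (last $489.96); total interest $2,689.96.
Interest saved = $3,028.44 − $2,689.96 = $338.48.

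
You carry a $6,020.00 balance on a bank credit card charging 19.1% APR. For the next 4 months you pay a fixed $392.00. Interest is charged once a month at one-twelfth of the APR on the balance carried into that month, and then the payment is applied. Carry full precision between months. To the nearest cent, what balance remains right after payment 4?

$4,806.69

Monthly rate r = 19.1%/12 = 1.59167% = 0.0159167.
Each month: B ← B·(1+r) − $392.00.
Month 1: interest $95.82; balance after payment $5,723.82.
Month 2: interest $91.10; balance after payment $5,422.92.
Month 3: interest $86.31; balance after payment $5,117.24.
Month 4: interest $81.45; balance after payment $4,806.69.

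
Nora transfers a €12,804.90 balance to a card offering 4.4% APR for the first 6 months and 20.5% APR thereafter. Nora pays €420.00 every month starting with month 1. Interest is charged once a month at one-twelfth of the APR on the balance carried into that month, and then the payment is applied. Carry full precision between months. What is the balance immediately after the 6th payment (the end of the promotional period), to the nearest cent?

Promo months 1–6 at r₀ = 4.4%/12 = 0.00366667; months 7+ at r₁ = 20.5%/12 = 0.0170833.
After month 6: iterate B ← B·(1+r₀) − €420.00 for 6 months → €10,545.99.

€10,545.99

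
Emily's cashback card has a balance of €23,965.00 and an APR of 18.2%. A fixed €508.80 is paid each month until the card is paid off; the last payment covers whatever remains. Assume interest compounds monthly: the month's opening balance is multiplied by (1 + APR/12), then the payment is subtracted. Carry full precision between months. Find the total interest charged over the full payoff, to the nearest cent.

Monthly rate r = 18.2%/12 = 1.51667% = 0.0151667.
Payoff takes n = ⌈−ln(1 − rB₀/P)/ln(1+r)⌉ = ⌈83.243⌉ = 84 payments; the last is €124.41.
Total paid = 83·€508.80 + €124.41 = €42,354.81.
Total interest = total paid − principal = €42,354.81 − €23,965.00 = €18,389.81.

€18,389.81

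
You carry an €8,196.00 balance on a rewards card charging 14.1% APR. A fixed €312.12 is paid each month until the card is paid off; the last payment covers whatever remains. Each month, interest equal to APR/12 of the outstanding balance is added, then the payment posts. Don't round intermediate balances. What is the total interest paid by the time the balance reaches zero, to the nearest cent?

Monthly rate r = 14.1%/12 = 1.175% = 0.01175.
Payoff takes n = ⌈−ln(1 − rB₀/P)/ln(1+r)⌉ = ⌈31.585⌉ = 32 payments; the last is €182.94.
Total paid = 31·€312.12 + €182.94 = €9,858.66.
Total interest = total paid − principal = €9,858.66 − €8,196.00 = €1,662.66.

€1,662.66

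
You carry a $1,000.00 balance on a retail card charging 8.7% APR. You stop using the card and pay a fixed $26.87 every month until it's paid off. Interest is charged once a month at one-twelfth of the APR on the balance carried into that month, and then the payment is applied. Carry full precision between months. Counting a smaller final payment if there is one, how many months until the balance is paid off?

44 months

Monthly rate r = 8.7%/12 = 0.725% = 0.00725.
Recurrence: B ← B·(1+r) − $26.87.
Month 1: interest $7.25; balance after payment $980.38.
Month 2: interest $7.11; balance after payment $960.62.
Closed form: n = −ln(1 − rB₀/P)/ln(1+r) = −ln(0.73018)/ln(1.00725) ≈ 43.531, so the balance reaches zero during payment 44.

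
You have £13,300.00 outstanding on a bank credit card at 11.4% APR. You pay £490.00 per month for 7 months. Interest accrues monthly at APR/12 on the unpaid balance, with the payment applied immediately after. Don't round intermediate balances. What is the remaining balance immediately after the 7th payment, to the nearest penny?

Monthly rate r = 11.4%/12 = 0.95% = 0.0095.
Each month: B ← B·(1+r) − £490.00.
Month 1: interest £126.35; balance after payment £12,936.35.
Month 2: interest £122.90; balance after payment £12,569.25.
Month 3: interest £119.41; balance after payment £12,198.65.
Month 4: interest £115.89; balance after payment £11,824.54.
Month 5: interest £112.33; balance after payment £11,446.87.
Month 6: interest £108.75; balance after payment £11,065.62.
Month 7: interest £105.12; balance after payment £10,680.74.

£10,680.74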